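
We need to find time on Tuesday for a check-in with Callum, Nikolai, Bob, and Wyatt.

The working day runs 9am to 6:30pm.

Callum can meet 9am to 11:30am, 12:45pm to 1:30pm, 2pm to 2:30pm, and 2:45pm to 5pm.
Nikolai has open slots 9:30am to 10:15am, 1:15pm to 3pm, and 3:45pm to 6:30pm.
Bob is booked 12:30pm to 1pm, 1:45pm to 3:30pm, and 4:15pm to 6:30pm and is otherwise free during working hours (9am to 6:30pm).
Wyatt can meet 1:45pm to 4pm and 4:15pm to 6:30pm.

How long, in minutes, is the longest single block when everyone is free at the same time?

15 minutes

Bob free within 09:00–18:30: 09:00–12:30, 13:00–13:45, 15:30–16:15.
Callum ∩ Nikolai: 09:30–10:15, 13:15–13:30, 14:00–14:30, 14:45–15:00, 15:45–17:00.
Callum ∩ Nikolai ∩ Bob: 09:30–10:15, 13:15–13:30, 15:45–16:15.
Callum ∩ Nikolai ∩ Bob ∩ Wyatt: 15:45–16:00.
Single common window of 15 minutes.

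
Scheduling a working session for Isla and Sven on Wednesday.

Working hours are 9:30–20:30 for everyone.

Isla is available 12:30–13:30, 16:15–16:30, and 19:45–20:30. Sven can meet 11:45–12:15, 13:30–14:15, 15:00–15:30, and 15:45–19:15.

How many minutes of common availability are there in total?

15 minutes

Isla ∩ Sven: 16:15–16:30.
Total common minutes: 15.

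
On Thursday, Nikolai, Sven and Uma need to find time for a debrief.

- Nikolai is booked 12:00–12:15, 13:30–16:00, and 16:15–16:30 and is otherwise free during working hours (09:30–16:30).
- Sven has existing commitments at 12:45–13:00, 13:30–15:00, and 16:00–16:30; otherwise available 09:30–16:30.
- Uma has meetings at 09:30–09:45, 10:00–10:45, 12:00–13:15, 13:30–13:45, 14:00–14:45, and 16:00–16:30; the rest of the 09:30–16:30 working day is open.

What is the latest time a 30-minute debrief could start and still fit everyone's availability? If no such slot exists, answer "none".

Nikolai free within 09:30–16:30: 09:30–12:00, 12:15–13:30, 16:00–16:15.
Sven free within 09:30–16:30: 09:30–12:45, 13:00–13:30, 15:00–16:00.
Uma free within 09:30–16:30: 09:45–10:00, 10:45–12:00, 13:15–13:30, 13:45–14:00, 14:45–16:00.
Nikolai ∩ Sven: 09:30–12:00, 12:15–12:45, 13:00–13:30.
Nikolai ∩ Sven ∩ Uma: 09:45–10:00, 10:45–12:00, 13:15–13:30.
Windows ≥ 30 min: 10:45–12:00.
Latest start in the last window 10:45–12:00 is 12:00 − 30 min = 11:30.

11:30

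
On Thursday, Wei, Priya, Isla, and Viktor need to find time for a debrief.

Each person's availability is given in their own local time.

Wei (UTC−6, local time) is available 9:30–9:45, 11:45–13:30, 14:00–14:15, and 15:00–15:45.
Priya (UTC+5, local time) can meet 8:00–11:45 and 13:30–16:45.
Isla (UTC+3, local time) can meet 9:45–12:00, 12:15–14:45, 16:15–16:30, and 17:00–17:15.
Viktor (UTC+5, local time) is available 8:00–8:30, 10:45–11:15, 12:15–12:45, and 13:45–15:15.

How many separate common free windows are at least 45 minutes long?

0

Wei → UTC: 15:30–15:45, 17:45–19:30, 20:00–20:15, 21:00–21:45.
Priya → UTC: 03:00–06:45, 08:30–11:45.
Isla → UTC: 06:45–09:00, 09:15–11:45, 13:15–13:30, 14:00–14:15.
Viktor → UTC: 03:00–03:30, 05:45–06:15, 07:15–07:45, 08:45–10:15.
Wei ∩ Priya: (none).
Wei ∩ Priya ∩ Isla: (none).
Wei ∩ Priya ∩ Isla ∩ Viktor: (none).
Windows ≥ 45 min: (none).
That's 0 windows.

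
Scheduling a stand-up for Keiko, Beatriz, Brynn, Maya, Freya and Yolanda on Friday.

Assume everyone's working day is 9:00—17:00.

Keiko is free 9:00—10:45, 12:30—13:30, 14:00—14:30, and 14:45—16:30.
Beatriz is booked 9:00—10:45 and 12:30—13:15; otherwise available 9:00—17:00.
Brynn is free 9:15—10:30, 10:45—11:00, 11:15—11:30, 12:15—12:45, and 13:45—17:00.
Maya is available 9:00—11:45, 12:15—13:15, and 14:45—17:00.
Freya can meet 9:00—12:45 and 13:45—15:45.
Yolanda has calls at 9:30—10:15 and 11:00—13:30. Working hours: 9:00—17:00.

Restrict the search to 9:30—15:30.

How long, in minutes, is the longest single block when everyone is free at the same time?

45 minutes

Beatriz free within 09:00–17:00: 10:45–12:30, 13:15–17:00.
Yolanda free within 09:00–17:00: 09:00–09:30, 10:15–11:00, 13:30–17:00.
Keiko ∩ Beatriz: 13:15–13:30, 14:00–14:30, 14:45–16:30.
Keiko ∩ Beatriz ∩ Brynn: 14:00–14:30, 14:45–16:30.
Keiko ∩ Beatriz ∩ Brynn ∩ Maya: 14:45–16:30.
Keiko ∩ Beatriz ∩ Brynn ∩ Maya ∩ Freya: 14:45–15:45.
Keiko ∩ Beatriz ∩ Brynn ∩ Maya ∩ Freya ∩ Yolanda: 14:45–15:45.
Restricted to 09:30–15:30: 14:45–15:30.
Single common window of 45 minutes.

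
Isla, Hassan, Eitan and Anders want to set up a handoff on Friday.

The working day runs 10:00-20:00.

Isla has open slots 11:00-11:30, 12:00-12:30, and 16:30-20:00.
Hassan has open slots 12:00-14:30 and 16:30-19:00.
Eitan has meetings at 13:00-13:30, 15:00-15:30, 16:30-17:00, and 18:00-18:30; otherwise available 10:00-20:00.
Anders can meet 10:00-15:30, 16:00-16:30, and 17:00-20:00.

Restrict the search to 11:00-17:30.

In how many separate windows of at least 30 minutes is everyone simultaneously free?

2

Eitan free within 10:00–20:00: 10:00–13:00, 13:30–15:00, 15:30–16:30, 17:00–18:00, 18:30–20:00.
Isla ∩ Hassan: 12:00–12:30, 16:30–19:00.
Isla ∩ Hassan ∩ Eitan: 12:00–12:30, 17:00–18:00, 18:30–19:00.
Isla ∩ Hassan ∩ Eitan ∩ Anders: 12:00–12:30, 17:00–18:00, 18:30–19:00.
Restricted to 11:00–17:30: 12:00–12:30, 17:00–17:30.
Windows ≥ 30 min: 12:00–12:30, 17:00–17:30.
That's 2 windows.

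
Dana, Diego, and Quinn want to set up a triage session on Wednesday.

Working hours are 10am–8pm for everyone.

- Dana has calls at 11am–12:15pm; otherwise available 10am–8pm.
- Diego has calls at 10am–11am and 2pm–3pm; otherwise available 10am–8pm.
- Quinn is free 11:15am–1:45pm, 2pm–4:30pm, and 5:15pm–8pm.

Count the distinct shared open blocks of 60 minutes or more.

Dana free within 10:00–20:00: 10:00–11:00, 12:15–20:00.
Diego free within 10:00–20:00: 11:00–14:00, 15:00–20:00.
Dana ∩ Diego: 12:15–14:00, 15:00–20:00.
Dana ∩ Diego ∩ Quinn: 12:15–13:45, 15:00–16:30, 17:15–20:00.
Windows ≥ 60 min: 12:15–13:45, 15:00–16:30, 17:15–20:00.
That's 3 windows.

3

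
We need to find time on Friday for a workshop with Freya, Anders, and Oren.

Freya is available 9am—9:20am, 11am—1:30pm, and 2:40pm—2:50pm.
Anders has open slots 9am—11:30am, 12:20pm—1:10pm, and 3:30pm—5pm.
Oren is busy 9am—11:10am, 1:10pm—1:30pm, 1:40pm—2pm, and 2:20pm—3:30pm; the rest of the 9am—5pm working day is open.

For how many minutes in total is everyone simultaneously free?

Oren free within 09:00–17:00: 11:10–13:10, 13:30–13:40, 14:00–14:20, 15:30–17:00.
Freya ∩ Anders: 09:00–09:20, 11:00–11:30, 12:20–13:10.
Freya ∩ Anders ∩ Oren: 11:10–11:30, 12:20–13:10.
Total common minutes: 20 + 50 = 70.

70 minutes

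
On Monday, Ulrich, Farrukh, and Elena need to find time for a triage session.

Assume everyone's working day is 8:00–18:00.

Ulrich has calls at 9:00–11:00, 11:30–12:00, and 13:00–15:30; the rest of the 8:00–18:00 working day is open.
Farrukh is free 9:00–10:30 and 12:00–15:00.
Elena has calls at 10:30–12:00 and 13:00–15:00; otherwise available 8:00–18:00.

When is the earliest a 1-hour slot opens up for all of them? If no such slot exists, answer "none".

12:00

Ulrich free within 08:00–18:00: 08:00–09:00, 11:00–11:30, 12:00–13:00, 15:30–18:00.
Elena free within 08:00–18:00: 08:00–10:30, 12:00–13:00, 15:00–18:00.
Ulrich ∩ Farrukh: 12:00–13:00.
Ulrich ∩ Farrukh ∩ Elena: 12:00–13:00.
Windows ≥ 60 min: 12:00–13:00.
Earliest such window starts at 12:00.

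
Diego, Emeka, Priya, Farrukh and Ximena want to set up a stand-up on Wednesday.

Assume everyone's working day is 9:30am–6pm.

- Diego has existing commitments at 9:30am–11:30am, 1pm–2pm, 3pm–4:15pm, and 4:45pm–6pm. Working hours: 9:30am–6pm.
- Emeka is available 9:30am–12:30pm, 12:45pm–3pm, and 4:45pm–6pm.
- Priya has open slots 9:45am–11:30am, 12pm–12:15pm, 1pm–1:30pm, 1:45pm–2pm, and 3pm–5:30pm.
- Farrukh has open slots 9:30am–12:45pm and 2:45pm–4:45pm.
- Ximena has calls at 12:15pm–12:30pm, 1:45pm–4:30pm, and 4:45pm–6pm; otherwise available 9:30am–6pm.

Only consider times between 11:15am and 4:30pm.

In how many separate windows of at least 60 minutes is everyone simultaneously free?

Diego free within 09:30–18:00: 11:30–13:00, 14:00–15:00, 16:15–16:45.
Ximena free within 09:30–18:00: 09:30–12:15, 12:30–13:45, 16:30–16:45.
Diego ∩ Emeka: 11:30–12:30, 12:45–13:00, 14:00–15:00.
Diego ∩ Emeka ∩ Priya: 12:00–12:15.
Diego ∩ Emeka ∩ Priya ∩ Farrukh: 12:00–12:15.
Diego ∩ Emeka ∩ Priya ∩ Farrukh ∩ Ximena: 12:00–12:15.
Restricted to 11:15–16:30: 12:00–12:15.
Windows ≥ 60 min: (none).
That's 0 windows.

0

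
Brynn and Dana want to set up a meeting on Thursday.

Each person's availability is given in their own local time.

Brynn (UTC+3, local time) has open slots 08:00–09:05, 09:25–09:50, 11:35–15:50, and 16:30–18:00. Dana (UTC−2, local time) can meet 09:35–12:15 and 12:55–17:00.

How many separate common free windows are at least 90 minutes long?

0

Brynn → UTC: 05:00–06:05, 06:25–06:50, 08:35–12:50, 13:30–15:00.
Dana → UTC: 11:35–14:15, 14:55–19:00.
Brynn ∩ Dana: 11:35–12:50, 13:30–14:15, 14:55–15:00.
Windows ≥ 90 min: (none).
That's 0 windows.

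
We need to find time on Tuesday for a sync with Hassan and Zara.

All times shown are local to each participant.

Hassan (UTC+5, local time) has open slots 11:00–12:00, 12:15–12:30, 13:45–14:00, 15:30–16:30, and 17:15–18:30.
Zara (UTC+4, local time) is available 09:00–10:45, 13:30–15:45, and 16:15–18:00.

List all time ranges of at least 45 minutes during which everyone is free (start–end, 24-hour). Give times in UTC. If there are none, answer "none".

06:00–06:45, 10:30–11:30, 12:15–13:30

Hassan → UTC: 06:00–07:00, 07:15–07:30, 08:45–09:00, 10:30–11:30, 12:15–13:30.
Zara → UTC: 05:00–06:45, 09:30–11:45, 12:15–14:00.
Hassan ∩ Zara: 06:00–06:45, 10:30–11:30, 12:15–13:30.
Windows ≥ 45 min: 06:00–06:45, 10:30–11:30, 12:15–13:30.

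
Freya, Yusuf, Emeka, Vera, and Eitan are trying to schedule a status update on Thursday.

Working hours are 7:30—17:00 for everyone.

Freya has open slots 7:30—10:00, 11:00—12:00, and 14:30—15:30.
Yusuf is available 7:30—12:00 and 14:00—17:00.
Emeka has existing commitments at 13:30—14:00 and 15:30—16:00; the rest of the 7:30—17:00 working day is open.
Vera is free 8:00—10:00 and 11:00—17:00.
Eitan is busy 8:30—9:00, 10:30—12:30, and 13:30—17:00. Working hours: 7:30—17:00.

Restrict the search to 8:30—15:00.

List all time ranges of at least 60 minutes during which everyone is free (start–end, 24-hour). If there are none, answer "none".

Emeka free within 07:30–17:00: 07:30–13:30, 14:00–15:30, 16:00–17:00.
Eitan free within 07:30–17:00: 07:30–08:30, 09:00–10:30, 12:30–13:30.
Freya ∩ Yusuf: 07:30–10:00, 11:00–12:00, 14:30–15:30.
Freya ∩ Yusuf ∩ Emeka: 07:30–10:00, 11:00–12:00, 14:30–15:30.
Freya ∩ Yusuf ∩ Emeka ∩ Vera: 08:00–10:00, 11:00–12:00, 14:30–15:30.
Freya ∩ Yusuf ∩ Emeka ∩ Vera ∩ Eitan: 08:00–08:30, 09:00–10:00.
Restricted to 08:30–15:00: 09:00–10:00.
Windows ≥ 60 min: 09:00–10:00.

09:00–10:00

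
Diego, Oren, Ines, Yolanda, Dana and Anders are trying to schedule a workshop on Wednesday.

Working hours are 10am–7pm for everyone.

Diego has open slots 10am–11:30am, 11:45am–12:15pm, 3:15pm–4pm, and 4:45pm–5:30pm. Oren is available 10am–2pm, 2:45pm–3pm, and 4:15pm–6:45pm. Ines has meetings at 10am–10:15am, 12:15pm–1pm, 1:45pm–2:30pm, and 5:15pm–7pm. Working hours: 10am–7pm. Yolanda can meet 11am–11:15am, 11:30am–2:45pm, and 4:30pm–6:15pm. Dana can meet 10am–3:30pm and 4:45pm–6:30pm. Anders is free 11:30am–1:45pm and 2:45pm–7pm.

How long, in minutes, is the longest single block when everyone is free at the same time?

30 minutes

Ines free within 10:00–19:00: 10:15–12:15, 13:00–13:45, 14:30–17:15.
Diego ∩ Oren: 10:00–11:30, 11:45–12:15, 16:45–17:30.
Diego ∩ Oren ∩ Ines: 10:15–11:30, 11:45–12:15, 16:45–17:15.
Diego ∩ Oren ∩ Ines ∩ Yolanda: 11:00–11:15, 11:45–12:15, 16:45–17:15.
Diego ∩ Oren ∩ Ines ∩ Yolanda ∩ Dana: 11:00–11:15, 11:45–12:15, 16:45–17:15.
Diego ∩ Oren ∩ Ines ∩ Yolanda ∩ Dana ∩ Anders: 11:45–12:15, 16:45–17:15.
Common window lengths: 30, 30 min; longest is 30.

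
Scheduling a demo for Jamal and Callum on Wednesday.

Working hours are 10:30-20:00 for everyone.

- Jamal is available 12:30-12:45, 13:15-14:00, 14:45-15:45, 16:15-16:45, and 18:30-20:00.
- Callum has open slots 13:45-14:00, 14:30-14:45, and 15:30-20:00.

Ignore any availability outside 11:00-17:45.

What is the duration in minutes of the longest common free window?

30 minutes

Jamal ∩ Callum: 13:45–14:00, 15:30–15:45, 16:15–16:45, 18:30–20:00.
Restricted to 11:00–17:45: 13:45–14:00, 15:30–15:45, 16:15–16:45.
Common window lengths: 15, 15, 30 min; longest is 30.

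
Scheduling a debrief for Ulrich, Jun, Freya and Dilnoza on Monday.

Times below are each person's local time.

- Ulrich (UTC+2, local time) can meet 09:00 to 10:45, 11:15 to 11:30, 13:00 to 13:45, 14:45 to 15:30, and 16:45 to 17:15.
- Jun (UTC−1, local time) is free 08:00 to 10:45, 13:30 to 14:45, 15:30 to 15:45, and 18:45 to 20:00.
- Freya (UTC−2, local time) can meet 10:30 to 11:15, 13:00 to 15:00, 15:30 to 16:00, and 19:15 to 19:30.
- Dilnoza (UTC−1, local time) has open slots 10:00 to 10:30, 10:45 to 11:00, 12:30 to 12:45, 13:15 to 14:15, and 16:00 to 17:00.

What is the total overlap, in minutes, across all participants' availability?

15 minutes

Ulrich → UTC: 07:00–08:45, 09:15–09:30, 11:00–11:45, 12:45–13:30, 14:45–15:15.
Jun → UTC: 09:00–11:45, 14:30–15:45, 16:30–16:45, 19:45–21:00.
Freya → UTC: 12:30–13:15, 15:00–17:00, 17:30–18:00, 21:15–21:30.
Dilnoza → UTC: 11:00–11:30, 11:45–12:00, 13:30–13:45, 14:15–15:15, 17:00–18:00.
Ulrich ∩ Jun: 09:15–09:30, 11:00–11:45, 14:45–15:15.
Ulrich ∩ Jun ∩ Freya: 15:00–15:15.
Ulrich ∩ Jun ∩ Freya ∩ Dilnoza: 15:00–15:15.
Total common minutes: 15.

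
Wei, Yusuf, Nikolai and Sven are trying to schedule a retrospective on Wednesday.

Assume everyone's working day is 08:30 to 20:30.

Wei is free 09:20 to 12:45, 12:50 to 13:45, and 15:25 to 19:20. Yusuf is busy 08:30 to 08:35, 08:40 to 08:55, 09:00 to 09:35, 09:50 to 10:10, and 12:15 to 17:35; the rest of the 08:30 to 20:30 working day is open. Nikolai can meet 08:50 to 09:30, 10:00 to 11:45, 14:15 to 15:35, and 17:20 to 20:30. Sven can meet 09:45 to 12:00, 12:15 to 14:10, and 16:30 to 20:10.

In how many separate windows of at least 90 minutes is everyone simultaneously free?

2

Yusuf free within 08:30–20:30: 08:35–08:40, 08:55–09:00, 09:35–09:50, 10:10–12:15, 17:35–20:30.
Wei ∩ Yusuf: 09:35–09:50, 10:10–12:15, 17:35–19:20.
Wei ∩ Yusuf ∩ Nikolai: 10:10–11:45, 17:35–19:20.
Wei ∩ Yusuf ∩ Nikolai ∩ Sven: 10:10–11:45, 17:35–19:20.
Windows ≥ 90 min: 10:10–11:45, 17:35–19:20.
That's 2 windows.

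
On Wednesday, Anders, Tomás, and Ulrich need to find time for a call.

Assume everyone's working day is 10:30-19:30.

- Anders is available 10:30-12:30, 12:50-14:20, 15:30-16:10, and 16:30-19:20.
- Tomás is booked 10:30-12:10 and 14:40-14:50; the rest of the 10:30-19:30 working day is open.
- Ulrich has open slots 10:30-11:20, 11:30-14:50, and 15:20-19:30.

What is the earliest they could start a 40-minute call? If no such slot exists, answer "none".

12:50

Tomás free within 10:30–19:30: 12:10–14:40, 14:50–19:30.
Anders ∩ Tomás: 12:10–12:30, 12:50–14:20, 15:30–16:10, 16:30–19:20.
Anders ∩ Tomás ∩ Ulrich: 12:10–12:30, 12:50–14:20, 15:30–16:10, 16:30–19:20.
Windows ≥ 40 min: 12:50–14:20, 15:30–16:10, 16:30–19:20.
Earliest such window starts at 12:50.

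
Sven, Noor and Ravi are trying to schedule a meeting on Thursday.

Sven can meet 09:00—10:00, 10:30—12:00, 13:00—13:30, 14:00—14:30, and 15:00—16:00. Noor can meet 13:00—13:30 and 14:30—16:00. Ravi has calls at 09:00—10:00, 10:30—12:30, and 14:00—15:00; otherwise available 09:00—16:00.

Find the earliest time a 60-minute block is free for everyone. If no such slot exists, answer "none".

Ravi free within 09:00–16:00: 10:00–10:30, 12:30–14:00, 15:00–16:00.
Sven ∩ Noor: 13:00–13:30, 15:00–16:00.
Sven ∩ Noor ∩ Ravi: 13:00–13:30, 15:00–16:00.
Windows ≥ 60 min: 15:00–16:00.
Earliest such window starts at 15:00.

15:00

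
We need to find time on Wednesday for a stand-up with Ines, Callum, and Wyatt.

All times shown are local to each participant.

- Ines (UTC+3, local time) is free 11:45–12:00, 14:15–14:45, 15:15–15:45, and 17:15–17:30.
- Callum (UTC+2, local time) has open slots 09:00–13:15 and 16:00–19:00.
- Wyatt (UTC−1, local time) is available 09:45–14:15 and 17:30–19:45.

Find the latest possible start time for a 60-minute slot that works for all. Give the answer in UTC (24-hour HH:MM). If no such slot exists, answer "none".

Ines → UTC: 08:45–09:00, 11:15–11:45, 12:15–12:45, 14:15–14:30.
Callum → UTC: 07:00–11:15, 14:00–17:00.
Wyatt → UTC: 10:45–15:15, 18:30–20:45.
Ines ∩ Callum: 08:45–09:00, 14:15–14:30.
Ines ∩ Callum ∩ Wyatt: 14:15–14:30.
Windows ≥ 60 min: (none).

none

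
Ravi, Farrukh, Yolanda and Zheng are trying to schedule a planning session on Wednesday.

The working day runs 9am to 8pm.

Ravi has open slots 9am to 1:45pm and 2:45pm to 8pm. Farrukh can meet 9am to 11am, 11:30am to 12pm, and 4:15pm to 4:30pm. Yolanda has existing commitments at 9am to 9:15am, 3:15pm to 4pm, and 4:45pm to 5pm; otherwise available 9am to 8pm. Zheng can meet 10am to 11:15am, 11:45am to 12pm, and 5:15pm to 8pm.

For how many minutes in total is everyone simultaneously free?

75 minutes

Yolanda free within 09:00–20:00: 09:15–15:15, 16:00–16:45, 17:00–20:00.
Ravi ∩ Farrukh: 09:00–11:00, 11:30–12:00, 16:15–16:30.
Ravi ∩ Farrukh ∩ Yolanda: 09:15–11:00, 11:30–12:00, 16:15–16:30.
Ravi ∩ Farrukh ∩ Yolanda ∩ Zheng: 10:00–11:00, 11:45–12:00.
Total common minutes: 60 + 15 = 75.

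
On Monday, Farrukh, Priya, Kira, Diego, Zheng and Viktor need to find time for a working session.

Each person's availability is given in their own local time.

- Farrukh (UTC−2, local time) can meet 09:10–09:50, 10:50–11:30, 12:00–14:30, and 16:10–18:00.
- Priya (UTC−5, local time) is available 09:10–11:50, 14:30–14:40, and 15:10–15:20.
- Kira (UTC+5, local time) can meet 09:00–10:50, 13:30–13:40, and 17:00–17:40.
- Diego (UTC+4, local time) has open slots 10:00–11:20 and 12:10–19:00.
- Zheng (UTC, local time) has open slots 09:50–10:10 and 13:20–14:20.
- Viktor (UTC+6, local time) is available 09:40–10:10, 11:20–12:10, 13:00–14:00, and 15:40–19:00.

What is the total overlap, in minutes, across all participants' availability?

Farrukh → UTC: 11:10–11:50, 12:50–13:30, 14:00–16:30, 18:10–20:00.
Priya → UTC: 14:10–16:50, 19:30–19:40, 20:10–20:20.
Kira → UTC: 04:00–05:50, 08:30–08:40, 12:00–12:40.
Diego → UTC: 06:00–07:20, 08:10–15:00.
Zheng → UTC: 09:50–10:10, 13:20–14:20.
Viktor → UTC: 03:40–04:10, 05:20–06:10, 07:00–08:00, 09:40–13:00.
Farrukh ∩ Priya: 14:10–16:30, 19:30–19:40.
Farrukh ∩ Priya ∩ Kira: (none).
Farrukh ∩ Priya ∩ Kira ∩ Diego: (none).
Farrukh ∩ Priya ∩ Kira ∩ Diego ∩ Zheng: (none).
Farrukh ∩ Priya ∩ Kira ∩ Diego ∩ Zheng ∩ Viktor: (none).
Total common minutes: 0.

0 minutes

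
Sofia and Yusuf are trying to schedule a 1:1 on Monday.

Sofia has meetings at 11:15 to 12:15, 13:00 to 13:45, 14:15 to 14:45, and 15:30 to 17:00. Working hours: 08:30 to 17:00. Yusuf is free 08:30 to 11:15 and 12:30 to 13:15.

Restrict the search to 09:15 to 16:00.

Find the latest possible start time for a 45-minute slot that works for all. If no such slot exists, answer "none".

10:30

Sofia free within 08:30–17:00: 08:30–11:15, 12:15–13:00, 13:45–14:15, 14:45–15:30.
Sofia ∩ Yusuf: 08:30–11:15, 12:30–13:00.
Restricted to 09:15–16:00: 09:15–11:15, 12:30–13:00.
Windows ≥ 45 min: 09:15–11:15.
Latest start in the last window 09:15–11:15 is 11:15 − 45 min = 10:30.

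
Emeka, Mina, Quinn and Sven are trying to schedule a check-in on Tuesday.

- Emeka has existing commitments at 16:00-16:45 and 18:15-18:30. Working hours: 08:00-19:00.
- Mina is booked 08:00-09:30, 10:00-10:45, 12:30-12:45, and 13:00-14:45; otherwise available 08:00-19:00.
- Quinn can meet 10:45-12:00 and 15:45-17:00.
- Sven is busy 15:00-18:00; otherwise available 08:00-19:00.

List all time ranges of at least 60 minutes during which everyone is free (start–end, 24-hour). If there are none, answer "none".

Emeka free within 08:00–19:00: 08:00–16:00, 16:45–18:15, 18:30–19:00.
Mina free within 08:00–19:00: 09:30–10:00, 10:45–12:30, 12:45–13:00, 14:45–19:00.
Sven free within 08:00–19:00: 08:00–15:00, 18:00–19:00.
Emeka ∩ Mina: 09:30–10:00, 10:45–12:30, 12:45–13:00, 14:45–16:00, 16:45–18:15, 18:30–19:00.
Emeka ∩ Mina ∩ Quinn: 10:45–12:00, 15:45–16:00, 16:45–17:00.
Emeka ∩ Mina ∩ Quinn ∩ Sven: 10:45–12:00.
Windows ≥ 60 min: 10:45–12:00.

10:45–12:00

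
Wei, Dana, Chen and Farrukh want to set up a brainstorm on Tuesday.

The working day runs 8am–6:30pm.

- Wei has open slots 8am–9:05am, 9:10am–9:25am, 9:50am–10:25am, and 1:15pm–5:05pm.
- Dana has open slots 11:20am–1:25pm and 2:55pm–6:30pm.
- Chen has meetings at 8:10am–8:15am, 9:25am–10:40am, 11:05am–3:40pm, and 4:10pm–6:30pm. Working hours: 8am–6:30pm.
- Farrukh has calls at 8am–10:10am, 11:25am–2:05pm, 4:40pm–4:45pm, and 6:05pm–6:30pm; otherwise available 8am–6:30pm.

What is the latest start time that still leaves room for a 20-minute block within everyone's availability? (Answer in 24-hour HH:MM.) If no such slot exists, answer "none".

15:50

Chen free within 08:00–18:30: 08:00–08:10, 08:15–09:25, 10:40–11:05, 15:40–16:10.
Farrukh free within 08:00–18:30: 10:10–11:25, 14:05–16:40, 16:45–18:05.
Wei ∩ Dana: 13:15–13:25, 14:55–17:05.
Wei ∩ Dana ∩ Chen: 15:40–16:10.
Wei ∩ Dana ∩ Chen ∩ Farrukh: 15:40–16:10.
Windows ≥ 20 min: 15:40–16:10.
Latest start in the last window 15:40–16:10 is 16:10 − 20 min = 15:50.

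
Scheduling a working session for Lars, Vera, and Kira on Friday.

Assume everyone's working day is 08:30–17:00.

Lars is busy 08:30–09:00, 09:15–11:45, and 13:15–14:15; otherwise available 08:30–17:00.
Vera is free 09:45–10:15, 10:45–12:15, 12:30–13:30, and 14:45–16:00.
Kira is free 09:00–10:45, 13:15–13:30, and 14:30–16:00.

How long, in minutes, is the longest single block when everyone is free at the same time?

Lars free within 08:30–17:00: 09:00–09:15, 11:45–13:15, 14:15–17:00.
Lars ∩ Vera: 11:45–12:15, 12:30–13:15, 14:45–16:00.
Lars ∩ Vera ∩ Kira: 14:45–16:00.
Single common window of 75 minutes.

75 minutes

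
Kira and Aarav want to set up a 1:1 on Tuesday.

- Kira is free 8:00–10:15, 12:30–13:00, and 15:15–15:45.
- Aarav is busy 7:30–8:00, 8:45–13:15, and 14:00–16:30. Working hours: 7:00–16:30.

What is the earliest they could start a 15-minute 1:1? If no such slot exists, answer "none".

08:00

Aarav free within 07:00–16:30: 07:00–07:30, 08:00–08:45, 13:15–14:00.
Kira ∩ Aarav: 08:00–08:45.
Windows ≥ 15 min: 08:00–08:45.
Earliest such window starts at 08:00.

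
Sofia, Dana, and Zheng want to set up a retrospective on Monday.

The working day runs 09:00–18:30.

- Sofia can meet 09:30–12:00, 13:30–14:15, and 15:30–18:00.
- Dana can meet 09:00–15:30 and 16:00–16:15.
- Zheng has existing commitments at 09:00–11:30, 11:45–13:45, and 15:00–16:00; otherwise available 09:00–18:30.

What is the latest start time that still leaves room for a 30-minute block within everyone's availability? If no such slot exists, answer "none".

13:45

Zheng free within 09:00–18:30: 11:30–11:45, 13:45–15:00, 16:00–18:30.
Sofia ∩ Dana: 09:30–12:00, 13:30–14:15, 16:00–16:15.
Sofia ∩ Dana ∩ Zheng: 11:30–11:45, 13:45–14:15, 16:00–16:15.
Windows ≥ 30 min: 13:45–14:15.
Latest start in the last window 13:45–14:15 is 14:15 − 30 min = 13:45.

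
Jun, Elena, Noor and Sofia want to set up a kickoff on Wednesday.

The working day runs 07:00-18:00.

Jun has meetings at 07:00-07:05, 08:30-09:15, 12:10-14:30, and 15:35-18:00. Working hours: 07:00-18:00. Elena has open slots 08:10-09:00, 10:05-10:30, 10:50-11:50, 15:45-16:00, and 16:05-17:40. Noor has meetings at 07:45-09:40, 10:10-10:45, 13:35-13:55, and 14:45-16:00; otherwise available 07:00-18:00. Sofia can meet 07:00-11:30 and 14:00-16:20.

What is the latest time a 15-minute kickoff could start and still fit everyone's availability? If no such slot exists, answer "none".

Jun free within 07:00–18:00: 07:05–08:30, 09:15–12:10, 14:30–15:35.
Noor free within 07:00–18:00: 07:00–07:45, 09:40–10:10, 10:45–13:35, 13:55–14:45, 16:00–18:00.
Jun ∩ Elena: 08:10–08:30, 10:05–10:30, 10:50–11:50.
Jun ∩ Elena ∩ Noor: 10:05–10:10, 10:50–11:50.
Jun ∩ Elena ∩ Noor ∩ Sofia: 10:05–10:10, 10:50–11:30.
Windows ≥ 15 min: 10:50–11:30.
Latest start in the last window 10:50–11:30 is 11:30 − 15 min = 11:15.

11:15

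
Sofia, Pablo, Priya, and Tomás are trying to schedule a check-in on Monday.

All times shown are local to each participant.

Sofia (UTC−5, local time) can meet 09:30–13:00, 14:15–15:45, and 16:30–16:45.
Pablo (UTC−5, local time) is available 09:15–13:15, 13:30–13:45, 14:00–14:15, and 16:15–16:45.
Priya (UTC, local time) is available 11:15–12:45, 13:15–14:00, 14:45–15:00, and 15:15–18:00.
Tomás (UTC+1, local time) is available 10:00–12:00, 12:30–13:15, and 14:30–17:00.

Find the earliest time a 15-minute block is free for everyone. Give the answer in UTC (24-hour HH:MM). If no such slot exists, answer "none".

Sofia → UTC: 14:30–18:00, 19:15–20:45, 21:30–21:45.
Pablo → UTC: 14:15–18:15, 18:30–18:45, 19:00–19:15, 21:15–21:45.
Priya → UTC: 11:15–12:45, 13:15–14:00, 14:45–15:00, 15:15–18:00.
Tomás → UTC: 09:00–11:00, 11:30–12:15, 13:30–16:00.
Sofia ∩ Pablo: 14:30–18:00, 21:30–21:45.
Sofia ∩ Pablo ∩ Priya: 14:45–15:00, 15:15–18:00.
Sofia ∩ Pablo ∩ Priya ∩ Tomás: 14:45–15:00, 15:15–16:00.
Windows ≥ 15 min: 14:45–15:00, 15:15–16:00.
Earliest such window starts at 14:45.

14:45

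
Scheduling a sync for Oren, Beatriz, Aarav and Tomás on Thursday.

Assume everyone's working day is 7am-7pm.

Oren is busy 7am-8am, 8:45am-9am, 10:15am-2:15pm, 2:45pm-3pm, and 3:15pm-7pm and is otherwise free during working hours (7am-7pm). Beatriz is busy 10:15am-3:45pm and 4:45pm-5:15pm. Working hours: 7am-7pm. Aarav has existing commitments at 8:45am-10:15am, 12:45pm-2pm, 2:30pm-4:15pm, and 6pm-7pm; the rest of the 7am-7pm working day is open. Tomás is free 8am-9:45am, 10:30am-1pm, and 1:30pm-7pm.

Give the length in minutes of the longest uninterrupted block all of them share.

45 minutes

Oren free within 07:00–19:00: 08:00–08:45, 09:00–10:15, 14:15–14:45, 15:00–15:15.
Beatriz free within 07:00–19:00: 07:00–10:15, 15:45–16:45, 17:15–19:00.
Aarav free within 07:00–19:00: 07:00–08:45, 10:15–12:45, 14:00–14:30, 16:15–18:00.
Oren ∩ Beatriz: 08:00–08:45, 09:00–10:15.
Oren ∩ Beatriz ∩ Aarav: 08:00–08:45.
Oren ∩ Beatriz ∩ Aarav ∩ Tomás: 08:00–08:45.
Single common window of 45 minutes.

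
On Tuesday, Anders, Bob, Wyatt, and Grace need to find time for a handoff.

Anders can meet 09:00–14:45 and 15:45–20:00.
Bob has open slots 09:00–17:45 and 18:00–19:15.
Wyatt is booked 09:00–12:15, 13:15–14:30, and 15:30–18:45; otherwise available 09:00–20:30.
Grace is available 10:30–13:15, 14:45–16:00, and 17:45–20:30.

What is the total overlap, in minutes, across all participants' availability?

90 minutes

Wyatt free within 09:00–20:30: 12:15–13:15, 14:30–15:30, 18:45–20:30.
Anders ∩ Bob: 09:00–14:45, 15:45–17:45, 18:00–19:15.
Anders ∩ Bob ∩ Wyatt: 12:15–13:15, 14:30–14:45, 18:45–19:15.
Anders ∩ Bob ∩ Wyatt ∩ Grace: 12:15–13:15, 18:45–19:15.
Total common minutes: 60 + 30 = 90.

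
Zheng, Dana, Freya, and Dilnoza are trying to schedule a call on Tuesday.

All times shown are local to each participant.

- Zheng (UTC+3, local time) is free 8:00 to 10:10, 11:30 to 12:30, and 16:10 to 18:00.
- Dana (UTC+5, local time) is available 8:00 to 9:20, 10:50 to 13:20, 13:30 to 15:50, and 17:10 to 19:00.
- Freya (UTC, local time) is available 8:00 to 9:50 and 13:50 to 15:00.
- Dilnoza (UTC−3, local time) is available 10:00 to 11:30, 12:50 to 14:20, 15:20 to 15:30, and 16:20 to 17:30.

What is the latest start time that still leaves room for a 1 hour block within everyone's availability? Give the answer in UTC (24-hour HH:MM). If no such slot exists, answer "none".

Zheng → UTC: 05:00–07:10, 08:30–09:30, 13:10–15:00.
Dana → UTC: 03:00–04:20, 05:50–08:20, 08:30–10:50, 12:10–14:00.
Freya → UTC: 08:00–09:50, 13:50–15:00.
Dilnoza → UTC: 13:00–14:30, 15:50–17:20, 18:20–18:30, 19:20–20:30.
Zheng ∩ Dana: 05:50–07:10, 08:30–09:30, 13:10–14:00.
Zheng ∩ Dana ∩ Freya: 08:30–09:30, 13:50–14:00.
Zheng ∩ Dana ∩ Freya ∩ Dilnoza: 13:50–14:00.
Windows ≥ 60 min: (none).

none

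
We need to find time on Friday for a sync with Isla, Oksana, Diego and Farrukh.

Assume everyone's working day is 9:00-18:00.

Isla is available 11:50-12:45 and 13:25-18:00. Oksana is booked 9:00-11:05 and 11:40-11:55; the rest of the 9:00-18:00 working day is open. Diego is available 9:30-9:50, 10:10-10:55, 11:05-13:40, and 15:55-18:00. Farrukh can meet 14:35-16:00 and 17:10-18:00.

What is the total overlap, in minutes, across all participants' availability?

55 minutes

Oksana free within 09:00–18:00: 11:05–11:40, 11:55–18:00.
Isla ∩ Oksana: 11:55–12:45, 13:25–18:00.
Isla ∩ Oksana ∩ Diego: 11:55–12:45, 13:25–13:40, 15:55–18:00.
Isla ∩ Oksana ∩ Diego ∩ Farrukh: 15:55–16:00, 17:10–18:00.
Total common minutes: 5 + 50 = 55.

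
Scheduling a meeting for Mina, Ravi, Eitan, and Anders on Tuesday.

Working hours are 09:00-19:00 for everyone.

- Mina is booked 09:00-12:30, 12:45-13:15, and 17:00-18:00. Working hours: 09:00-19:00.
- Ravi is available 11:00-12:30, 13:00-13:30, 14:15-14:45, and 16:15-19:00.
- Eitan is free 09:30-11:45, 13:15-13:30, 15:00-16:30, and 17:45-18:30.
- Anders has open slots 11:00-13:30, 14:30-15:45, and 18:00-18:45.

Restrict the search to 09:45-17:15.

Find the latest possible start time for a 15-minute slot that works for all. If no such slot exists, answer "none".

13:15

Mina free within 09:00–19:00: 12:30–12:45, 13:15–17:00, 18:00–19:00.
Mina ∩ Ravi: 13:15–13:30, 14:15–14:45, 16:15–17:00, 18:00–19:00.
Mina ∩ Ravi ∩ Eitan: 13:15–13:30, 16:15–16:30, 18:00–18:30.
Mina ∩ Ravi ∩ Eitan ∩ Anders: 13:15–13:30, 18:00–18:30.
Restricted to 09:45–17:15: 13:15–13:30.
Windows ≥ 15 min: 13:15–13:30.
Latest start in the last window 13:15–13:30 is 13:30 − 15 min = 13:15.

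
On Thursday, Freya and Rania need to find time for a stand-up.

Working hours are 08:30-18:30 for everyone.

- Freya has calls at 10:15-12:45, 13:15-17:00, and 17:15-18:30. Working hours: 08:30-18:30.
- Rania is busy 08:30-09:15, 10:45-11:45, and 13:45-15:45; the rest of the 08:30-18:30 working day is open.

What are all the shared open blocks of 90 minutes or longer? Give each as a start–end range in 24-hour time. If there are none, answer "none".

none

Freya free within 08:30–18:30: 08:30–10:15, 12:45–13:15, 17:00–17:15.
Rania free within 08:30–18:30: 09:15–10:45, 11:45–13:45, 15:45–18:30.
Freya ∩ Rania: 09:15–10:15, 12:45–13:15, 17:00–17:15.
Windows ≥ 90 min: (none).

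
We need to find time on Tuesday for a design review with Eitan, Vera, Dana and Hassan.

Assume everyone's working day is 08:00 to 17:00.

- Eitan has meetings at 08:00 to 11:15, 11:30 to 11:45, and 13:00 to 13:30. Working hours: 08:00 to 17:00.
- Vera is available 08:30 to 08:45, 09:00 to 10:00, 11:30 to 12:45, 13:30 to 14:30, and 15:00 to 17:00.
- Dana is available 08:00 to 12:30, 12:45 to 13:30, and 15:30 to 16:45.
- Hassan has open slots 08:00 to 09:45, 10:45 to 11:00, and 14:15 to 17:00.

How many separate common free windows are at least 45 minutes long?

Eitan free within 08:00–17:00: 11:15–11:30, 11:45–13:00, 13:30–17:00.
Eitan ∩ Vera: 11:45–12:45, 13:30–14:30, 15:00–17:00.
Eitan ∩ Vera ∩ Dana: 11:45–12:30, 15:30–16:45.
Eitan ∩ Vera ∩ Dana ∩ Hassan: 15:30–16:45.
Windows ≥ 45 min: 15:30–16:45.
That's 1 window.

1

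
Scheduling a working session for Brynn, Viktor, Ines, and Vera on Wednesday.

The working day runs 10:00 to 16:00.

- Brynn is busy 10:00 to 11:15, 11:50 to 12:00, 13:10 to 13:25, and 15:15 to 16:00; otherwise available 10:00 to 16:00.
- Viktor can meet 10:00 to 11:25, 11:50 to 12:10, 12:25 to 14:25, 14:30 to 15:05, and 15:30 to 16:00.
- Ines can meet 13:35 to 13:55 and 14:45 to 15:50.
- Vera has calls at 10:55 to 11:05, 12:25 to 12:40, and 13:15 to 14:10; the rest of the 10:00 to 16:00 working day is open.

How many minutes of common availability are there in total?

20 minutes

Brynn free within 10:00–16:00: 11:15–11:50, 12:00–13:10, 13:25–15:15.
Vera free within 10:00–16:00: 10:00–10:55, 11:05–12:25, 12:40–13:15, 14:10–16:00.
Brynn ∩ Viktor: 11:15–11:25, 12:00–12:10, 12:25–13:10, 13:25–14:25, 14:30–15:05.
Brynn ∩ Viktor ∩ Ines: 13:35–13:55, 14:45–15:05.
Brynn ∩ Viktor ∩ Ines ∩ Vera: 14:45–15:05.
Total common minutes: 20.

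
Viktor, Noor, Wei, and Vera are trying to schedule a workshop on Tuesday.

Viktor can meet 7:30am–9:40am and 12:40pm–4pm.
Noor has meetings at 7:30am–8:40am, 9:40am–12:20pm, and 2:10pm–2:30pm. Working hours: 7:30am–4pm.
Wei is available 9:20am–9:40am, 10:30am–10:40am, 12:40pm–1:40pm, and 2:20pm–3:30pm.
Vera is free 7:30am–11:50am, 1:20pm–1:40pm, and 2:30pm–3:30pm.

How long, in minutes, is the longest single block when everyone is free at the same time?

Noor free within 07:30–16:00: 08:40–09:40, 12:20–14:10, 14:30–16:00.
Viktor ∩ Noor: 08:40–09:40, 12:40–14:10, 14:30–16:00.
Viktor ∩ Noor ∩ Wei: 09:20–09:40, 12:40–13:40, 14:30–15:30.
Viktor ∩ Noor ∩ Wei ∩ Vera: 09:20–09:40, 13:20–13:40, 14:30–15:30.
Common window lengths: 20, 20, 60 min; longest is 60.

60 minutes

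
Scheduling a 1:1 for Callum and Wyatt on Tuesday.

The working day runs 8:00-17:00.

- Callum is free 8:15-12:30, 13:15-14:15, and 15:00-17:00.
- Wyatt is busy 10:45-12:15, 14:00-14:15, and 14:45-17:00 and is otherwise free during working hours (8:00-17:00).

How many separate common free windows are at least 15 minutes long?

Wyatt free within 08:00–17:00: 08:00–10:45, 12:15–14:00, 14:15–14:45.
Callum ∩ Wyatt: 08:15–10:45, 12:15–12:30, 13:15–14:00.
Windows ≥ 15 min: 08:15–10:45, 12:15–12:30, 13:15–14:00.
That's 3 windows.

3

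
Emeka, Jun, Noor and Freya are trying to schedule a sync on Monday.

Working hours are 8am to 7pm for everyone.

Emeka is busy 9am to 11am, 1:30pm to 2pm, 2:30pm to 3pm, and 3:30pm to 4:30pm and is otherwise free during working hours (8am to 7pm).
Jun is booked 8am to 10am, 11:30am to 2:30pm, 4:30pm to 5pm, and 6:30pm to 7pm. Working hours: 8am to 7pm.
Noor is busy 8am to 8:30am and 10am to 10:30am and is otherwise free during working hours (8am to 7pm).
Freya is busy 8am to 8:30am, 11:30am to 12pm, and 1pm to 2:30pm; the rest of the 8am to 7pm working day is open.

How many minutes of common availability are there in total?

Emeka free within 08:00–19:00: 08:00–09:00, 11:00–13:30, 14:00–14:30, 15:00–15:30, 16:30–19:00.
Jun free within 08:00–19:00: 10:00–11:30, 14:30–16:30, 17:00–18:30.
Noor free within 08:00–19:00: 08:30–10:00, 10:30–19:00.
Freya free within 08:00–19:00: 08:30–11:30, 12:00–13:00, 14:30–19:00.
Emeka ∩ Jun: 11:00–11:30, 15:00–15:30, 17:00–18:30.
Emeka ∩ Jun ∩ Noor: 11:00–11:30, 15:00–15:30, 17:00–18:30.
Emeka ∩ Jun ∩ Noor ∩ Freya: 11:00–11:30, 15:00–15:30, 17:00–18:30.
Total common minutes: 30 + 30 + 90 = 150.

150 minutes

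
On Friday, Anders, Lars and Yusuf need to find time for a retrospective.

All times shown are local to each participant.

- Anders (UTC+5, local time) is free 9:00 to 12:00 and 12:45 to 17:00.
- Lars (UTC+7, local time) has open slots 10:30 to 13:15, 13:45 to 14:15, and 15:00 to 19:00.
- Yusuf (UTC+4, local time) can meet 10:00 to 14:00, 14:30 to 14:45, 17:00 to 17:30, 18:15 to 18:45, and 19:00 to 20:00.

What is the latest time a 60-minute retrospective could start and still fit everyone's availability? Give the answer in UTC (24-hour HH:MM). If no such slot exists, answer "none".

09:00

Anders → UTC: 04:00–07:00, 07:45–12:00.
Lars → UTC: 03:30–06:15, 06:45–07:15, 08:00–12:00.
Yusuf → UTC: 06:00–10:00, 10:30–10:45, 13:00–13:30, 14:15–14:45, 15:00–16:00.
Anders ∩ Lars: 04:00–06:15, 06:45–07:00, 08:00–12:00.
Anders ∩ Lars ∩ Yusuf: 06:00–06:15, 06:45–07:00, 08:00–10:00, 10:30–10:45.
Windows ≥ 60 min: 08:00–10:00.
Latest start in the last window 08:00–10:00 is 10:00 − 60 min = 09:00.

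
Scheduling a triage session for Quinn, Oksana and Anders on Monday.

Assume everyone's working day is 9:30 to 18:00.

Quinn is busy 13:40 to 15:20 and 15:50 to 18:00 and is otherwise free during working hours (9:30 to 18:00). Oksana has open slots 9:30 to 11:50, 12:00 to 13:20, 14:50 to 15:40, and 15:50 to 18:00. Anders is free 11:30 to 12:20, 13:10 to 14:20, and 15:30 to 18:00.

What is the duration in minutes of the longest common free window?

Quinn free within 09:30–18:00: 09:30–13:40, 15:20–15:50.
Quinn ∩ Oksana: 09:30–11:50, 12:00–13:20, 15:20–15:40.
Quinn ∩ Oksana ∩ Anders: 11:30–11:50, 12:00–12:20, 13:10–13:20, 15:30–15:40.
Common window lengths: 20, 20, 10, 10 min; longest is 20.

20 minutes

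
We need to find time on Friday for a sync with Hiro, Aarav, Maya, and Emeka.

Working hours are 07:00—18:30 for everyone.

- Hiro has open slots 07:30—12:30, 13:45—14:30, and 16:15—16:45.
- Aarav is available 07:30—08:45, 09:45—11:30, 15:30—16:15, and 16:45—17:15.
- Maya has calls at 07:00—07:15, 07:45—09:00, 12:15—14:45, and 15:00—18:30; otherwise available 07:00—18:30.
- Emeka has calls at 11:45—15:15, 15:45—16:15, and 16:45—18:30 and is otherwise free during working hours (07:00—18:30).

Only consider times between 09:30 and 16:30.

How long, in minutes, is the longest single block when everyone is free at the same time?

105 minutes

Maya free within 07:00–18:30: 07:15–07:45, 09:00–12:15, 14:45–15:00.
Emeka free within 07:00–18:30: 07:00–11:45, 15:15–15:45, 16:15–16:45.
Hiro ∩ Aarav: 07:30–08:45, 09:45–11:30.
Hiro ∩ Aarav ∩ Maya: 07:30–07:45, 09:45–11:30.
Hiro ∩ Aarav ∩ Maya ∩ Emeka: 07:30–07:45, 09:45–11:30.
Restricted to 09:30–16:30: 09:45–11:30.
Single common window of 105 minutes.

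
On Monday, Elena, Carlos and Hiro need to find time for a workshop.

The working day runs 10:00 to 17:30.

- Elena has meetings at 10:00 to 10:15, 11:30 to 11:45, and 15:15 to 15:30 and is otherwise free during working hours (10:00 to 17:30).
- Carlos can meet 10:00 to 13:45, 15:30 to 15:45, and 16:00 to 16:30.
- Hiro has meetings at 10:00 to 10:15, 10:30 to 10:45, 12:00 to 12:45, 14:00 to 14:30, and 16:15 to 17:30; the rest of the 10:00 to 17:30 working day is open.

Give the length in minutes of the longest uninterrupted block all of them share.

Elena free within 10:00–17:30: 10:15–11:30, 11:45–15:15, 15:30–17:30.
Hiro free within 10:00–17:30: 10:15–10:30, 10:45–12:00, 12:45–14:00, 14:30–16:15.
Elena ∩ Carlos: 10:15–11:30, 11:45–13:45, 15:30–15:45, 16:00–16:30.
Elena ∩ Carlos ∩ Hiro: 10:15–10:30, 10:45–11:30, 11:45–12:00, 12:45–13:45, 15:30–15:45, 16:00–16:15.
Common window lengths: 15, 45, 15, 60, 15, 15 min; longest is 60.

60 minutes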